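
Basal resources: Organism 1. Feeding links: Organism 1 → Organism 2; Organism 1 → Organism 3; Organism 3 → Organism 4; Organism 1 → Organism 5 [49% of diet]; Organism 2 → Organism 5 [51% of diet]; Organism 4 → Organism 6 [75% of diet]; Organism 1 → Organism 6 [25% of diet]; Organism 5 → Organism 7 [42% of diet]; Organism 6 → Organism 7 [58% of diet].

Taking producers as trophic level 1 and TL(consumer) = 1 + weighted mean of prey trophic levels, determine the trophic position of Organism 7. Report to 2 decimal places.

Organism 2: 1 + 1 = 2
Organism 3: 1 + 1 = 2
Organism 4: 1 + 2 = 3
Organism 5: 1 + (0.49×1 + 0.51×2) = 2.51
Organism 6: 1 + (0.75×3 + 0.25×1) = 3.5
Organism 7: 1 + (0.42×2.51 + 0.58×3.5) = 4.0842

4.08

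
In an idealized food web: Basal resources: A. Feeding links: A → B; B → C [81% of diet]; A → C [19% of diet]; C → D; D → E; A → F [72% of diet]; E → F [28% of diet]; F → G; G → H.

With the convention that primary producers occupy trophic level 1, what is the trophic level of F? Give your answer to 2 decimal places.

B: 1 + 1 = 2
C: 1 + (0.81×2 + 0.19×1) = 2.81
D: 1 + 2.81 = 3.81
E: 1 + 3.81 = 4.81
F: 1 + (0.72×1 + 0.28×4.81) = 3.0668
G: 1 + 3.0668 = 4.0668
H: 1 + 4.0668 = 5.0668

3.07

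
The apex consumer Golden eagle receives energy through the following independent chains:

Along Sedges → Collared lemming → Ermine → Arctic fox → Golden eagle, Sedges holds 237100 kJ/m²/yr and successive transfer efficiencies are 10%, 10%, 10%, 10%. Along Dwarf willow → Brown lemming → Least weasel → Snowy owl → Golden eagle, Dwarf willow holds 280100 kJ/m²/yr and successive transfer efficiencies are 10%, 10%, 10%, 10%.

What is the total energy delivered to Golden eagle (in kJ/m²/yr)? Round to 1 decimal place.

51.7 kJ/m²/yr

Via Sedges: 237100 × 0.1 × 0.1 × 0.1 × 0.1 = 23.71 kJ/m²/yr
Via Dwarf willow: 280100 × 0.1 × 0.1 × 0.1 × 0.1 = 28.01 kJ/m²/yr
Total at Golden eagle: 23.71 + 28.01 = 51.72 kJ/m²/yr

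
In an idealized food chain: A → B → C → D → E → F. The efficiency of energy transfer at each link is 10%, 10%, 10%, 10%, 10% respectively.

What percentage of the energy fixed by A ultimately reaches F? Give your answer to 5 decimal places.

Product of link efficiencies: 0.1 × 0.1 × 0.1 × 0.1 × 0.1 = 0.00001
As a percentage: 0.00001 × 100 = 0.00100%

0.00100%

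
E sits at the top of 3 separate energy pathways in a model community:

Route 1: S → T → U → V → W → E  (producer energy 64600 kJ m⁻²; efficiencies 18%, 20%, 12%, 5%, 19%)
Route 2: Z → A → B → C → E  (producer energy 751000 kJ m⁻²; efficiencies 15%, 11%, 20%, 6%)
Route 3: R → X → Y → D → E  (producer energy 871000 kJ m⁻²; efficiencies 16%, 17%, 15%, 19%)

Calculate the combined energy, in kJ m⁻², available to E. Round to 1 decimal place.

826.5 kJ m⁻²

Route 1: 64600 × 0.18 × 0.2 × 0.12 × 0.05 × 0.19 = 2.651184 kJ m⁻²
Route 2: 751000 × 0.15 × 0.11 × 0.2 × 0.06 = 148.698 kJ m⁻²
Route 3: 871000 × 0.16 × 0.17 × 0.15 × 0.19 = 675.1992 kJ m⁻²
Total at E: 2.651184 + 148.698 + 675.1992 = 826.548384 kJ m⁻²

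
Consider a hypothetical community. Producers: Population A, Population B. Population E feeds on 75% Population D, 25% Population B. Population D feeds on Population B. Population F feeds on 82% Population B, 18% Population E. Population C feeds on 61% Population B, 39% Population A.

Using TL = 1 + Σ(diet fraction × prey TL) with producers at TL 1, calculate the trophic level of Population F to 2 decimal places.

Population C: 1 + (0.61×1 + 0.39×1) = 2
Population D: 1 + 1 = 2
Population E: 1 + (0.75×2 + 0.25×1) = 2.75
Population F: 1 + (0.82×1 + 0.18×2.75) = 2.315

2.32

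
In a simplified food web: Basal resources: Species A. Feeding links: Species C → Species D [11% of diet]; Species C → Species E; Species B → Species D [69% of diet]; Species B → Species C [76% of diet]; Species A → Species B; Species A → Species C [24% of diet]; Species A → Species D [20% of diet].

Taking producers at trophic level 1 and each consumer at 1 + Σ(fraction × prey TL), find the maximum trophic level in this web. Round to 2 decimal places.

Species B: 1 + 1 = 2
Species C: 1 + (0.76×2 + 0.24×1) = 2.76
Species D: 1 + (0.2×1 + 0.11×2.76 + 0.69×2) = 2.8836
Species E: 1 + 2.76 = 3.76

3.76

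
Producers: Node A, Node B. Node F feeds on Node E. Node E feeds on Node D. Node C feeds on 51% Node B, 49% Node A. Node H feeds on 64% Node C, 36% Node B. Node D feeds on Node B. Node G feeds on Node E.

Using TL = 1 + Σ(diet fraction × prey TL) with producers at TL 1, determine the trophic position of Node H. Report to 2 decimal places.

2.64

Node C: 1 + (0.51×1 + 0.49×1) = 2
Node D: 1 + 1 = 2
Node E: 1 + 2 = 3
Node F: 1 + 3 = 4
Node G: 1 + 3 = 4
Node H: 1 + (0.64×2 + 0.36×1) = 2.64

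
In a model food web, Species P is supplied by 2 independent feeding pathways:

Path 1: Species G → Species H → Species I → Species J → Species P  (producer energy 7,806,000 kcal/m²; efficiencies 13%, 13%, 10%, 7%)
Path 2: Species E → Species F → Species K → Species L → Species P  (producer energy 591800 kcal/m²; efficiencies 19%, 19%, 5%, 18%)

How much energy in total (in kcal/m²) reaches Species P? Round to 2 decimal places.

Path 1: 7806000 × 0.13 × 0.13 × 0.1 × 0.07 = 923.4498 kcal/m²
Path 2: 591800 × 0.19 × 0.19 × 0.05 × 0.18 = 192.27582 kcal/m²
Total at Species P: 923.4498 + 192.27582 = 1115.72562 kcal/m²

1115.73 kcal/m²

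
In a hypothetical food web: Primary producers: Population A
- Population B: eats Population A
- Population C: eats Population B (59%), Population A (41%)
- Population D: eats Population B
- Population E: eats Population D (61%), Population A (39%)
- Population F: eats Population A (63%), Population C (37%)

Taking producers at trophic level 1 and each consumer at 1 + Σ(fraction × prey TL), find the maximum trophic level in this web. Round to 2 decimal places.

3.22

Population B: 1 + 1 = 2
Population C: 1 + (0.59×2 + 0.41×1) = 2.59
Population D: 1 + 2 = 3
Population E: 1 + (0.61×3 + 0.39×1) = 3.22
Population F: 1 + (0.63×1 + 0.37×2.59) = 2.5883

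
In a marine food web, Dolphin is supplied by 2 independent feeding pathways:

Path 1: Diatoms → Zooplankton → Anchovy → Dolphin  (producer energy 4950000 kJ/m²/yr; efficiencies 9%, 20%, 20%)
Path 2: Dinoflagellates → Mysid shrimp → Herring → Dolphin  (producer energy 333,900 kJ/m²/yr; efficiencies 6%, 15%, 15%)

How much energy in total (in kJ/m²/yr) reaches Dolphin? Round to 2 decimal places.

18270.77 kJ/m²/yr

Path 1: 4950000 × 0.09 × 0.2 × 0.2 = 17820 kJ/m²/yr
Path 2: 333900 × 0.06 × 0.15 × 0.15 = 450.765 kJ/m²/yr
Total at Dolphin: 17820 + 450.765 = 18270.765 kJ/m²/yr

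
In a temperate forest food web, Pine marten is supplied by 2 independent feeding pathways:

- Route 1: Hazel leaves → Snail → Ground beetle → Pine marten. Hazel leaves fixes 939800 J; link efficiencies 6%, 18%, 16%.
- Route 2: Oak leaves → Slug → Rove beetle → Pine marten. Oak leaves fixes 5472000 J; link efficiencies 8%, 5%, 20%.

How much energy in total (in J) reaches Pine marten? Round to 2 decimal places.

6001.57 J

Route 1: 939800 × 0.06 × 0.18 × 0.16 = 1623.9744 J
Route 2: 5472000 × 0.08 × 0.05 × 0.2 = 4377.6 J
Total at Pine marten: 1623.9744 + 4377.6 = 6001.5744 J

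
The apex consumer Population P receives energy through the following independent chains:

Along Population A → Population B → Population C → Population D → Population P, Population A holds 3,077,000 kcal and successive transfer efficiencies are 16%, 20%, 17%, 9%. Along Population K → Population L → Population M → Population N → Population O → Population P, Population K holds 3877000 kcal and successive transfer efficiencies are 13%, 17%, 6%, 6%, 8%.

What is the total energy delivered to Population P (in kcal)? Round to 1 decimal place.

Via Population A: 3077000 × 0.16 × 0.2 × 0.17 × 0.09 = 1506.4992 kcal
Via Population K: 3877000 × 0.13 × 0.17 × 0.06 × 0.06 × 0.08 = 24.6763296 kcal
Total at Population P: 1506.4992 + 24.6763296 = 1531.1755296 kcal

1531.2 kcal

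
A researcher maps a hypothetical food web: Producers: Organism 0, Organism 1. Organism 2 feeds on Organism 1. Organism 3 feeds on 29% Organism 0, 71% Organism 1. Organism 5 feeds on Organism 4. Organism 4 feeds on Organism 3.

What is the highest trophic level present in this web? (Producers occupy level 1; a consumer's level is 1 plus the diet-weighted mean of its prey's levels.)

4

Organism 2: 1 + 1 = 2
Organism 3: 1 + (0.29×1 + 0.71×1) = 2
Organism 4: 1 + 2 = 3
Organism 5: 1 + 3 = 4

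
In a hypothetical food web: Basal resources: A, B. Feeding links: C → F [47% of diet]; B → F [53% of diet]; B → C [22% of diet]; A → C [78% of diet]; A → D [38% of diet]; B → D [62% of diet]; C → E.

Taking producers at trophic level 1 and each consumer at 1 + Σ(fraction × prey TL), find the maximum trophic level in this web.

3

C: 1 + (0.78×1 + 0.22×1) = 2
D: 1 + (0.38×1 + 0.62×1) = 2
E: 1 + 2 = 3
F: 1 + (0.47×2 + 0.53×1) = 2.47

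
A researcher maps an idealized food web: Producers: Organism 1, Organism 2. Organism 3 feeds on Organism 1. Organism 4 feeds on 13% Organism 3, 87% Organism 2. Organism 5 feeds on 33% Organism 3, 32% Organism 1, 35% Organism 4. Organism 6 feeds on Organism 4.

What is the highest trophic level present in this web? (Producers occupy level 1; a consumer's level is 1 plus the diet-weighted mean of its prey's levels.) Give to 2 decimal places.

Organism 3: 1 + 1 = 2
Organism 4: 1 + (0.13×2 + 0.87×1) = 2.13
Organism 5: 1 + (0.33×2 + 0.32×1 + 0.35×2.13) = 2.7255
Organism 6: 1 + 2.13 = 3.13

3.13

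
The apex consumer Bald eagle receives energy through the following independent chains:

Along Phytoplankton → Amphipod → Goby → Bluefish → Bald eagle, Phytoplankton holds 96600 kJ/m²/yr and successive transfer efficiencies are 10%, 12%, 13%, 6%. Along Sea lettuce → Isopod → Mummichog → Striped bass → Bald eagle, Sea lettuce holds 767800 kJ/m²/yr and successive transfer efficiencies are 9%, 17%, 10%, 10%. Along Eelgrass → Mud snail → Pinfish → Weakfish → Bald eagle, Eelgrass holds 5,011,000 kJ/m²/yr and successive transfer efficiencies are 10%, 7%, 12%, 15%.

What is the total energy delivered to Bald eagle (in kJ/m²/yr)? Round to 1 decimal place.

Via Phytoplankton: 96600 × 0.1 × 0.12 × 0.13 × 0.06 = 9.04176 kJ/m²/yr
Via Sea lettuce: 767800 × 0.09 × 0.17 × 0.1 × 0.1 = 117.4734 kJ/m²/yr
Via Eelgrass: 5011000 × 0.1 × 0.07 × 0.12 × 0.15 = 631.386 kJ/m²/yr
Total at Bald eagle: 9.04176 + 117.4734 + 631.386 = 757.90116 kJ/m²/yr

757.9 kJ/m²/yr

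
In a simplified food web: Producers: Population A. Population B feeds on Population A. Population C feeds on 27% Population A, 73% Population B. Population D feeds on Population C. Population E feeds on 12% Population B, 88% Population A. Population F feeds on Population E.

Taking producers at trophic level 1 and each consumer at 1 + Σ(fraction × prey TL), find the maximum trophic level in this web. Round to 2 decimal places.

3.73

Population B: 1 + 1 = 2
Population C: 1 + (0.27×1 + 0.73×2) = 2.73
Population D: 1 + 2.73 = 3.73
Population E: 1 + (0.12×2 + 0.88×1) = 2.12
Population F: 1 + 2.12 = 3.12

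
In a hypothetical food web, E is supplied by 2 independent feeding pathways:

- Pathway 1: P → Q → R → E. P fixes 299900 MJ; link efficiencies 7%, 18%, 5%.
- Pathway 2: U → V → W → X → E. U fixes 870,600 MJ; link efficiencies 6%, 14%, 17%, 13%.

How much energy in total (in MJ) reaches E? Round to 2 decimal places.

350.56 MJ

Pathway 1: 299900 × 0.07 × 0.18 × 0.05 = 188.937 MJ
Pathway 2: 870600 × 0.06 × 0.14 × 0.17 × 0.13 = 161.618184 MJ
Total at E: 188.937 + 161.618184 = 350.555184 MJ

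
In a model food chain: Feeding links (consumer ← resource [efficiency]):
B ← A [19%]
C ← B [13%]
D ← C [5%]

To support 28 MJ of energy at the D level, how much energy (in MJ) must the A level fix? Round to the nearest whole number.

Cumulative transfer efficiency: 0.19 × 0.13 × 0.05 = 0.001235
A energy = 28 / 0.001235 = 22672 MJ

22672 MJ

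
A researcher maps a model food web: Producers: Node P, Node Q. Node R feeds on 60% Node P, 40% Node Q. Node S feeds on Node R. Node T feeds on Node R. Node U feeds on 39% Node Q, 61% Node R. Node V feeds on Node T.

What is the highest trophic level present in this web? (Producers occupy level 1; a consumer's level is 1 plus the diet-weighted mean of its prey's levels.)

4

Node R: 1 + (0.6×1 + 0.4×1) = 2
Node S: 1 + 2 = 3
Node T: 1 + 2 = 3
Node U: 1 + (0.39×1 + 0.61×2) = 2.61
Node V: 1 + 3 = 4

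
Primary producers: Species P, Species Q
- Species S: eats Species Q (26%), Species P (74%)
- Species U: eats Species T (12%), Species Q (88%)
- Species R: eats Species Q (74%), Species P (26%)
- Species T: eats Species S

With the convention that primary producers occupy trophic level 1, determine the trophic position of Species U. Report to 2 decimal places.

2.24

Species R: 1 + (0.74×1 + 0.26×1) = 2
Species S: 1 + (0.26×1 + 0.74×1) = 2
Species T: 1 + 2 = 3
Species U: 1 + (0.12×3 + 0.88×1) = 2.24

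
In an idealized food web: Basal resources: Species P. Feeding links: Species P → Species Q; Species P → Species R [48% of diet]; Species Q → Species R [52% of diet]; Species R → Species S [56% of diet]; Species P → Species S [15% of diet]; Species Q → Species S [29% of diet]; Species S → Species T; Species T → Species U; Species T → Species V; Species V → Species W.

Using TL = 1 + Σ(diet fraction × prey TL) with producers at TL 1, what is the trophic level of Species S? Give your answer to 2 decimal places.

Species Q: 1 + 1 = 2
Species R: 1 + (0.48×1 + 0.52×2) = 2.52
Species S: 1 + (0.56×2.52 + 0.15×1 + 0.29×2) = 3.1412
Species T: 1 + 3.1412 = 4.1412
Species U: 1 + 4.1412 = 5.1412
Species V: 1 + 4.1412 = 5.1412
Species W: 1 + 5.1412 = 6.1412

3.14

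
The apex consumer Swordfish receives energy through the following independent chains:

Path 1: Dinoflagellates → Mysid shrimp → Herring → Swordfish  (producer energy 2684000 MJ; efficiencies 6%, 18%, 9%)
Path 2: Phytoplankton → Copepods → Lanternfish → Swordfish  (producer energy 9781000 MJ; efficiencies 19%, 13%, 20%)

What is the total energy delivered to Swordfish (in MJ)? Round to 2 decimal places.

Path 1: 2684000 × 0.06 × 0.18 × 0.09 = 2608.848 MJ
Path 2: 9781000 × 0.19 × 0.13 × 0.2 = 48318.14 MJ
Total at Swordfish: 2608.848 + 48318.14 = 50926.988 MJ

50926.99 MJ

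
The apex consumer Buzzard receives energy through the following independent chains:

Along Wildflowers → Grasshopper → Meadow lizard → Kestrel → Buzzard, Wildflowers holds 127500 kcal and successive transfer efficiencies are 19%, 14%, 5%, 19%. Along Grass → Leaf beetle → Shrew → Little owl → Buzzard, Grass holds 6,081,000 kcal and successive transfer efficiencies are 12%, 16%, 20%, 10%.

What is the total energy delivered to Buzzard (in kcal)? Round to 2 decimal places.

Via Wildflowers: 127500 × 0.19 × 0.14 × 0.05 × 0.19 = 32.21925 kcal
Via Grass: 6081000 × 0.12 × 0.16 × 0.2 × 0.1 = 2335.104 kcal
Total at Buzzard: 32.21925 + 2335.104 = 2367.32325 kcal

2367.32 kcal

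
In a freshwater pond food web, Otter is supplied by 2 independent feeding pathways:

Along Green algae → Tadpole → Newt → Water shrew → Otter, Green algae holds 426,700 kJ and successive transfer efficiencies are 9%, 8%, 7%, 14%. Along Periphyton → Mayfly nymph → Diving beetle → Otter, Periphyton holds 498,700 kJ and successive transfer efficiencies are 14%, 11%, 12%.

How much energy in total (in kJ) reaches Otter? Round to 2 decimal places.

Via Green algae: 426700 × 0.09 × 0.08 × 0.07 × 0.14 = 30.107952 kJ
Via Periphyton: 498700 × 0.14 × 0.11 × 0.12 = 921.5976 kJ
Total at Otter: 30.107952 + 921.5976 = 951.705552 kJ

951.71 kJ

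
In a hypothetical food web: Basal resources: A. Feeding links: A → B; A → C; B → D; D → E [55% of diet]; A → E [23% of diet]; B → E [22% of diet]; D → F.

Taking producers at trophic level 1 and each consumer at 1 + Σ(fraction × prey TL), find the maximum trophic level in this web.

B: 1 + 1 = 2
C: 1 + 1 = 2
D: 1 + 2 = 3
E: 1 + (0.55×3 + 0.23×1 + 0.22×2) = 3.32
F: 1 + 3 = 4

4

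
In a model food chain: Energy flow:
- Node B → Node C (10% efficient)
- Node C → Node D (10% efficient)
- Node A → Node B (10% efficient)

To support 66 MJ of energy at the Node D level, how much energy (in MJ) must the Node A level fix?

66000 MJ

Cumulative transfer efficiency: 0.1 × 0.1 × 0.1 = 0.001
Node A energy = 66 / 0.001 = 66000 MJ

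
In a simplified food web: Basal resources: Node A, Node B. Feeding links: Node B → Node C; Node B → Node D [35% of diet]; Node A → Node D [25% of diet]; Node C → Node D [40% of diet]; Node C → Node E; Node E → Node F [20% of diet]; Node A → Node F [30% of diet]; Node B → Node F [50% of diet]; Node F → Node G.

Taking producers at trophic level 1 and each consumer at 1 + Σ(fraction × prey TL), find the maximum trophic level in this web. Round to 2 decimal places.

3.40

Node C: 1 + 1 = 2
Node D: 1 + (0.35×1 + 0.25×1 + 0.4×2) = 2.4
Node E: 1 + 2 = 3
Node F: 1 + (0.2×3 + 0.3×1 + 0.5×1) = 2.4
Node G: 1 + 2.4 = 3.4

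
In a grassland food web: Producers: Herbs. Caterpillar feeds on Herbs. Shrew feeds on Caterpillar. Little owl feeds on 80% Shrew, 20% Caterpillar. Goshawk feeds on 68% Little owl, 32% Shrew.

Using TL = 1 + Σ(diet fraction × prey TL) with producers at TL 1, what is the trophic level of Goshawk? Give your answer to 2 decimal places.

Caterpillar: 1 + 1 = 2
Shrew: 1 + 2 = 3
Little owl: 1 + (0.8×3 + 0.2×2) = 3.8
Goshawk: 1 + (0.68×3.8 + 0.32×3) = 4.544

4.54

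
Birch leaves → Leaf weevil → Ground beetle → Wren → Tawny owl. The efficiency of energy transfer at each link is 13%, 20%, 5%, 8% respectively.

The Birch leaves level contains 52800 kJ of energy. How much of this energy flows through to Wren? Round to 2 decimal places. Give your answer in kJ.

68.64 kJ

Leaf weevil: 52800 × 0.13 = 6864 kJ
Ground beetle: 6864 × 0.2 = 1372.8 kJ
Wren: 1372.8 × 0.05 = 68.64 kJ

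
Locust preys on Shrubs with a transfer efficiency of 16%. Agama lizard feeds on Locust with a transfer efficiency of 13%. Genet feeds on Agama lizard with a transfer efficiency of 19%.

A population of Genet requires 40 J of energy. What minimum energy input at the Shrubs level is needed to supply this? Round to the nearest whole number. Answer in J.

Cumulative transfer efficiency: 0.16 × 0.13 × 0.19 = 0.003952
Shrubs energy = 40 / 0.003952 = 10121 J

10121 J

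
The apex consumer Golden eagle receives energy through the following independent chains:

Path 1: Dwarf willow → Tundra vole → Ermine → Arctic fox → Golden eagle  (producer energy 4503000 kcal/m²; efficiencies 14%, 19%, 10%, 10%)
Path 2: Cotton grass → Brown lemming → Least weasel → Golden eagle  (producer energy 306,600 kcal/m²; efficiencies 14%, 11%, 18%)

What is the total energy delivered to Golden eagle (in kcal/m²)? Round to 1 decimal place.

2047.7 kcal/m²

Path 1: 4503000 × 0.14 × 0.19 × 0.1 × 0.1 = 1197.798 kcal/m²
Path 2: 306600 × 0.14 × 0.11 × 0.18 = 849.8952 kcal/m²
Total at Golden eagle: 1197.798 + 849.8952 = 2047.6932 kcal/m²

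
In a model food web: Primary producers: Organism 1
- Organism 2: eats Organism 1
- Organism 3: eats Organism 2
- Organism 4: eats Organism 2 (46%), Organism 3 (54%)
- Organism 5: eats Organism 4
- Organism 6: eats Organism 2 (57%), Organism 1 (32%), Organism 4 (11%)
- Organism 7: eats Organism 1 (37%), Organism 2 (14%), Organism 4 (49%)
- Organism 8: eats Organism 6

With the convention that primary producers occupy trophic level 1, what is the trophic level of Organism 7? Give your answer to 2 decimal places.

3.38

Organism 2: 1 + 1 = 2
Organism 3: 1 + 2 = 3
Organism 4: 1 + (0.46×2 + 0.54×3) = 3.54
Organism 5: 1 + 3.54 = 4.54
Organism 6: 1 + (0.57×2 + 0.32×1 + 0.11×3.54) = 2.8494
Organism 7: 1 + (0.37×1 + 0.14×2 + 0.49×3.54) = 3.3846
Organism 8: 1 + 2.8494 = 3.8494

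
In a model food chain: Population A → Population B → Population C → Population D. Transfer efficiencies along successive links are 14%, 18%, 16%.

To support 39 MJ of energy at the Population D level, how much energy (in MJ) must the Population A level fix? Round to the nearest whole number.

Cumulative transfer efficiency: 0.14 × 0.18 × 0.16 = 0.004032
Population A energy = 39 / 0.004032 = 9673 MJ

9673 MJ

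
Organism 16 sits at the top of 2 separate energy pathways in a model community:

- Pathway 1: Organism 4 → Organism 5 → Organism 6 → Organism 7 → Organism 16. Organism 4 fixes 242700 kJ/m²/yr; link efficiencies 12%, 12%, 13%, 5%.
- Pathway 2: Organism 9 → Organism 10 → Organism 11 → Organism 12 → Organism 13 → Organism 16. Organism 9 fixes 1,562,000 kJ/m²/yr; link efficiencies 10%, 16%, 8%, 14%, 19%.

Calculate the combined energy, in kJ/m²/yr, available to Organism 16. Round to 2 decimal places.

Pathway 1: 242700 × 0.12 × 0.12 × 0.13 × 0.05 = 22.71672 kJ/m²/yr
Pathway 2: 1562000 × 0.1 × 0.16 × 0.08 × 0.14 × 0.19 = 53.182976 kJ/m²/yr
Total at Organism 16: 22.71672 + 53.182976 = 75.899696 kJ/m²/yr

75.90 kJ/m²/yr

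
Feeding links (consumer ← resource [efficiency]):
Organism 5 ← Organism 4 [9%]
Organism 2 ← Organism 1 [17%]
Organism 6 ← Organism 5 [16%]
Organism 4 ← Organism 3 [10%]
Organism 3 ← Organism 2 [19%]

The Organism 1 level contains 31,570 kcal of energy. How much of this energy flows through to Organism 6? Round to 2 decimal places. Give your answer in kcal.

Organism 2: 31570 × 0.17 = 5366.9 kcal
Organism 3: 5366.9 × 0.19 = 1019.711 kcal
Organism 4: 1019.711 × 0.1 = 101.9711 kcal
Organism 5: 101.9711 × 0.09 = 9.177399 kcal
Organism 6: 9.177399 × 0.16 = 1.46838384 kcal

1.47 kcal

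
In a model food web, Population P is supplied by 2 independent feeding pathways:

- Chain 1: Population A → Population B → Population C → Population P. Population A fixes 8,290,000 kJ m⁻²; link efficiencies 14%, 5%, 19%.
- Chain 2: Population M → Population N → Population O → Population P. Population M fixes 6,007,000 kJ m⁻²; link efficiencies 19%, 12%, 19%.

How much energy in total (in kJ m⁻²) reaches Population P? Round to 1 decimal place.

Chain 1: 8290000 × 0.14 × 0.05 × 0.19 = 11025.7 kJ m⁻²
Chain 2: 6007000 × 0.19 × 0.12 × 0.19 = 26022.324 kJ m⁻²
Total at Population P: 11025.7 + 26022.324 = 37048.024 kJ m⁻²

37048.0 kJ m⁻²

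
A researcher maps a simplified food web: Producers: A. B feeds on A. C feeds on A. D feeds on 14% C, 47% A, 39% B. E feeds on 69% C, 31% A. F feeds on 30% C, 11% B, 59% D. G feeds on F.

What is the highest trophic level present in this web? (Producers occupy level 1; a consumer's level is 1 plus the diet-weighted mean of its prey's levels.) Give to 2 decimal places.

B: 1 + 1 = 2
C: 1 + 1 = 2
D: 1 + (0.14×2 + 0.47×1 + 0.39×2) = 2.53
E: 1 + (0.69×2 + 0.31×1) = 2.69
F: 1 + (0.3×2 + 0.11×2 + 0.59×2.53) = 3.3127
G: 1 + 3.3127 = 4.3127

4.31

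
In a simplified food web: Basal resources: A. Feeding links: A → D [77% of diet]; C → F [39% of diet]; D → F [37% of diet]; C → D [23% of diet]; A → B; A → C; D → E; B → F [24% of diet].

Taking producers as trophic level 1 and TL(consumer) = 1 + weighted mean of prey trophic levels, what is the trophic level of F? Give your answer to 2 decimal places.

B: 1 + 1 = 2
C: 1 + 1 = 2
D: 1 + (0.23×2 + 0.77×1) = 2.23
E: 1 + 2.23 = 3.23
F: 1 + (0.39×2 + 0.37×2.23 + 0.24×2) = 3.0851

3.09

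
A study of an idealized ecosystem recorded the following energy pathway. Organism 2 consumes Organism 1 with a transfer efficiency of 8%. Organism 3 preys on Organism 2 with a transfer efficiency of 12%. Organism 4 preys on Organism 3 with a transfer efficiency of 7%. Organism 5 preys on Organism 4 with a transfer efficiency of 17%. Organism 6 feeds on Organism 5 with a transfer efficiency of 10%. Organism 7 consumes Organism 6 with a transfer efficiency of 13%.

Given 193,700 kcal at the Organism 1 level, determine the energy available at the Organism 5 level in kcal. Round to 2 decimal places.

Organism 2: 193700 × 0.08 = 15496 kcal
Organism 3: 15496 × 0.12 = 1859.52 kcal
Organism 4: 1859.52 × 0.07 = 130.1664 kcal
Organism 5: 130.1664 × 0.17 = 22.128288 kcal

22.13 kcal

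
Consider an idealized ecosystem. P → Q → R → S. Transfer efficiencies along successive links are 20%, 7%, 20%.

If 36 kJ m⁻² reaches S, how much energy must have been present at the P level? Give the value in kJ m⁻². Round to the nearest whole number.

12857 kJ m⁻²

Cumulative transfer efficiency: 0.2 × 0.07 × 0.2 = 0.0028
P energy = 36 / 0.0028 = 12857 kJ m⁻²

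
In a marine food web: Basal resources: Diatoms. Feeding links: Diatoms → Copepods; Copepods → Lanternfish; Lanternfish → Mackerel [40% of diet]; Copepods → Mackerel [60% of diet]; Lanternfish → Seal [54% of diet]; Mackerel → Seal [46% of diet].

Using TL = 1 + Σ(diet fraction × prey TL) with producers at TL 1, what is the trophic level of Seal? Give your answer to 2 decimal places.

Copepods: 1 + 1 = 2
Lanternfish: 1 + 2 = 3
Mackerel: 1 + (0.4×3 + 0.6×2) = 3.4
Seal: 1 + (0.54×3 + 0.46×3.4) = 4.184

4.18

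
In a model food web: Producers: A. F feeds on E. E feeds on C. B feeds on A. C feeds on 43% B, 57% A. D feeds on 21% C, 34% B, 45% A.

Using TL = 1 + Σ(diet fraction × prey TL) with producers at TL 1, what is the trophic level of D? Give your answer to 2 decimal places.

B: 1 + 1 = 2
C: 1 + (0.43×2 + 0.57×1) = 2.43
D: 1 + (0.21×2.43 + 0.34×2 + 0.45×1) = 2.6403
E: 1 + 2.43 = 3.43
F: 1 + 3.43 = 4.43

2.64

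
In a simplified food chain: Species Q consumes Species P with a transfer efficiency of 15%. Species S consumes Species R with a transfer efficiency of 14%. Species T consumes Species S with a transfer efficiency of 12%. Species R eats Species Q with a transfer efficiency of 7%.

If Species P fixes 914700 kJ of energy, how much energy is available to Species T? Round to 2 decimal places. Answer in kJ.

Species Q: 914700 × 0.15 = 137205 kJ
Species R: 137205 × 0.07 = 9604.35 kJ
Species S: 9604.35 × 0.14 = 1344.609 kJ
Species T: 1344.609 × 0.12 = 161.35308 kJ

161.35 kJ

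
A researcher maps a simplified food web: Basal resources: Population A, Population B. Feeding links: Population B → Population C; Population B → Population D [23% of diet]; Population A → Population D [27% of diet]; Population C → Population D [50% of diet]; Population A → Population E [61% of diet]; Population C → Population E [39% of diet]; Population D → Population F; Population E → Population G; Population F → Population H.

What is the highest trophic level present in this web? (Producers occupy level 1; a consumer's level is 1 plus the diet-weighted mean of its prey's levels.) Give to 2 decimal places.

Population C: 1 + 1 = 2
Population D: 1 + (0.23×1 + 0.27×1 + 0.5×2) = 2.5
Population E: 1 + (0.61×1 + 0.39×2) = 2.39
Population F: 1 + 2.5 = 3.5
Population G: 1 + 2.39 = 3.39
Population H: 1 + 3.5 = 4.5

4.50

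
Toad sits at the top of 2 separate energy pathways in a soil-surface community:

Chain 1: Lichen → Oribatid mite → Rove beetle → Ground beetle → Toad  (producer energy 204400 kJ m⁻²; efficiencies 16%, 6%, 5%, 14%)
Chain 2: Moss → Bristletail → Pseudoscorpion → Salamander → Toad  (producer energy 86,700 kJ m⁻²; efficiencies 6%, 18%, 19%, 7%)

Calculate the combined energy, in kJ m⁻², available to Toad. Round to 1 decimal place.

Chain 1: 204400 × 0.16 × 0.06 × 0.05 × 0.14 = 13.73568 kJ m⁻²
Chain 2: 86700 × 0.06 × 0.18 × 0.19 × 0.07 = 12.453588 kJ m⁻²
Total at Toad: 13.73568 + 12.453588 = 26.189268 kJ m⁻²

26.2 kJ m⁻²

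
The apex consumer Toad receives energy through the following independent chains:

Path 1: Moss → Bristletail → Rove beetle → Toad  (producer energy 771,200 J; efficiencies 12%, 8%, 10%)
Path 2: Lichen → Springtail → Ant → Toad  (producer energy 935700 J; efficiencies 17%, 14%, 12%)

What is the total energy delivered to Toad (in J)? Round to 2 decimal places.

3412.71 J

Path 1: 771200 × 0.12 × 0.08 × 0.1 = 740.352 J
Path 2: 935700 × 0.17 × 0.14 × 0.12 = 2672.3592 J
Total at Toad: 740.352 + 2672.3592 = 3412.7112 J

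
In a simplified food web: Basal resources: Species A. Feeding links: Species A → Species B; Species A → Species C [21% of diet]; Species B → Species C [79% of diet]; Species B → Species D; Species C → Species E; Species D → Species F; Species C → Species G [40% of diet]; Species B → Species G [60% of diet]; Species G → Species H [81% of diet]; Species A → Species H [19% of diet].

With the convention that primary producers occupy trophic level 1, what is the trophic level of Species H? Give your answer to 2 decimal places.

3.88

Species B: 1 + 1 = 2
Species C: 1 + (0.21×1 + 0.79×2) = 2.79
Species D: 1 + 2 = 3
Species E: 1 + 2.79 = 3.79
Species F: 1 + 3 = 4
Species G: 1 + (0.4×2.79 + 0.6×2) = 3.316
Species H: 1 + (0.81×3.316 + 0.19×1) = 3.87596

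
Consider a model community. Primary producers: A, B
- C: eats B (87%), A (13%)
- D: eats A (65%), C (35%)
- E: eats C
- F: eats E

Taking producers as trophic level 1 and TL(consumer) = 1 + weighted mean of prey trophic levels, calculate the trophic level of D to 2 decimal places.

C: 1 + (0.87×1 + 0.13×1) = 2
D: 1 + (0.65×1 + 0.35×2) = 2.35
E: 1 + 2 = 3
F: 1 + 3 = 4

2.35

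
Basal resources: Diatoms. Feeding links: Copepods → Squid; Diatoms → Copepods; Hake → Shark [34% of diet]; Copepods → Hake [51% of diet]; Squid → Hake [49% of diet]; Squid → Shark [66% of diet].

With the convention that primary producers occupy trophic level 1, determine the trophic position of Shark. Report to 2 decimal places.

4.17

Copepods: 1 + 1 = 2
Squid: 1 + 2 = 3
Hake: 1 + (0.49×3 + 0.51×2) = 3.49
Shark: 1 + (0.66×3 + 0.34×3.49) = 4.1666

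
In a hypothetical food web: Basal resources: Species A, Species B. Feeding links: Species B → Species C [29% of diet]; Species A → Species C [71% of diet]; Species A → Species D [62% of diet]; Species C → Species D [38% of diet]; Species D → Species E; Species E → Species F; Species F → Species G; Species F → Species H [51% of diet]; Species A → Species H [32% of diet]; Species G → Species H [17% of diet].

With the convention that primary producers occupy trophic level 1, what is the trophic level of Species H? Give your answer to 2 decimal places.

Species C: 1 + (0.29×1 + 0.71×1) = 2
Species D: 1 + (0.62×1 + 0.38×2) = 2.38
Species E: 1 + 2.38 = 3.38
Species F: 1 + 3.38 = 4.38
Species G: 1 + 4.38 = 5.38
Species H: 1 + (0.51×4.38 + 0.32×1 + 0.17×5.38) = 4.4684

4.47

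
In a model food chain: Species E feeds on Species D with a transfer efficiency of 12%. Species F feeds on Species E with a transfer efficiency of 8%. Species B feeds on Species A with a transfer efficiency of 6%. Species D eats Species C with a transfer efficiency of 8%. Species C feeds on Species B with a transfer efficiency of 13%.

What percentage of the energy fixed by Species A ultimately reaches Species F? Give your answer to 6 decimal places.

Product of link efficiencies: 0.06 × 0.13 × 0.08 × 0.12 × 0.08 = 0.0000059904
As a percentage: 0.0000059904 × 100 = 0.000599%

0.000599%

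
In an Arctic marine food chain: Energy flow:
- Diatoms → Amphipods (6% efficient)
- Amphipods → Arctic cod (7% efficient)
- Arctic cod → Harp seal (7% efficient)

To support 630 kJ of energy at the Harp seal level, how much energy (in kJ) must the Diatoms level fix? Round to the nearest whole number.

Cumulative transfer efficiency: 0.06 × 0.07 × 0.07 = 0.000294
Diatoms energy = 630 / 0.000294 = 2142857 kJ

2142857 kJ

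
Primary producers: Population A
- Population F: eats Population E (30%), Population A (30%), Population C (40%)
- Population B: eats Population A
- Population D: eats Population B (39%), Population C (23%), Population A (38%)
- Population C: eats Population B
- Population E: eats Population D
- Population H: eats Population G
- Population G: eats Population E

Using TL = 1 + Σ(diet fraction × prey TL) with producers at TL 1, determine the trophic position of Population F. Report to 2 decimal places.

3.66

Population B: 1 + 1 = 2
Population C: 1 + 2 = 3
Population D: 1 + (0.39×2 + 0.23×3 + 0.38×1) = 2.85
Population E: 1 + 2.85 = 3.85
Population F: 1 + (0.3×3.85 + 0.3×1 + 0.4×3) = 3.655
Population G: 1 + 3.85 = 4.85
Population H: 1 + 4.85 = 5.85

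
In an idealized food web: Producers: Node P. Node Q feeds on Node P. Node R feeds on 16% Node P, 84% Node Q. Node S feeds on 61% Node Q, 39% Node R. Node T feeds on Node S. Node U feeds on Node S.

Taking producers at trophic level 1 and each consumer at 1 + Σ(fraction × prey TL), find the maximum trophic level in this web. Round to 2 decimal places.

4.33

Node Q: 1 + 1 = 2
Node R: 1 + (0.16×1 + 0.84×2) = 2.84
Node S: 1 + (0.61×2 + 0.39×2.84) = 3.3276
Node T: 1 + 3.3276 = 4.3276
Node U: 1 + 3.3276 = 4.3276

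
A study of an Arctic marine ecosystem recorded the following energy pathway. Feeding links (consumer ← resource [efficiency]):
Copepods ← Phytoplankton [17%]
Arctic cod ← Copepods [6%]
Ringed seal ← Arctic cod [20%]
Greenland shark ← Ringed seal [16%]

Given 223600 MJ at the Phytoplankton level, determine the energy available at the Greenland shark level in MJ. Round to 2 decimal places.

Copepods: 223600 × 0.17 = 38012 MJ
Arctic cod: 38012 × 0.06 = 2280.72 MJ
Ringed seal: 2280.72 × 0.2 = 456.144 MJ
Greenland shark: 456.144 × 0.16 = 72.98304 MJ

72.98 MJ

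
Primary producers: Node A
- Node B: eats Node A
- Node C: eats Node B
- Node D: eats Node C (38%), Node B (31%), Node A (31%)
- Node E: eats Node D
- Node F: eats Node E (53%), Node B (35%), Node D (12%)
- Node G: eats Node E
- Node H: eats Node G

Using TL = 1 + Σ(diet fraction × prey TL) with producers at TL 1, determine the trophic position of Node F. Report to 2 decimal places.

4.23

Node B: 1 + 1 = 2
Node C: 1 + 2 = 3
Node D: 1 + (0.38×3 + 0.31×2 + 0.31×1) = 3.07
Node E: 1 + 3.07 = 4.07
Node F: 1 + (0.53×4.07 + 0.35×2 + 0.12×3.07) = 4.2255
Node G: 1 + 4.07 = 5.07
Node H: 1 + 5.07 = 6.07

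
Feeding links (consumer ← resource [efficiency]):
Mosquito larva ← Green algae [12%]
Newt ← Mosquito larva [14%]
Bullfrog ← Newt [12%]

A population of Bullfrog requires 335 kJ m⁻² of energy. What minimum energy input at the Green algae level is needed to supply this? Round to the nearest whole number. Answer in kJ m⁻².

Cumulative transfer efficiency: 0.12 × 0.14 × 0.12 = 0.002016
Green algae energy = 335 / 0.002016 = 166171 kJ m⁻²

166171 kJ m⁻²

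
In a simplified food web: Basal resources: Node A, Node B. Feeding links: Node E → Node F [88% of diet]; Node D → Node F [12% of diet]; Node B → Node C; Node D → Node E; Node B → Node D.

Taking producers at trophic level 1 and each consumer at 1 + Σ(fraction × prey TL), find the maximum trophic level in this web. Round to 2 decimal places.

3.88

Node C: 1 + 1 = 2
Node D: 1 + 1 = 2
Node E: 1 + 2 = 3
Node F: 1 + (0.88×3 + 0.12×2) = 3.88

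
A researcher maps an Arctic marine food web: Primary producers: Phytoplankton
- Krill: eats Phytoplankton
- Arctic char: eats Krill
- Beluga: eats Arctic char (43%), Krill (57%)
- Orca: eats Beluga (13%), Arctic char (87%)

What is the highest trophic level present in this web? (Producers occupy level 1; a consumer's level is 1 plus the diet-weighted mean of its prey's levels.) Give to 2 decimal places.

4.06

Krill: 1 + 1 = 2
Arctic char: 1 + 2 = 3
Beluga: 1 + (0.43×3 + 0.57×2) = 3.43
Orca: 1 + (0.13×3.43 + 0.87×3) = 4.0559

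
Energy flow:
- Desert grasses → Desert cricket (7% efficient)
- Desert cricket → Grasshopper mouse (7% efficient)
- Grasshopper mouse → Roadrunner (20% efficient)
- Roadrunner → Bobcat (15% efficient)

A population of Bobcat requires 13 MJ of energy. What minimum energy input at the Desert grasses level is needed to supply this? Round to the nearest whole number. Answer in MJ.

Cumulative transfer efficiency: 0.07 × 0.07 × 0.2 × 0.15 = 0.000147
Desert grasses energy = 13 / 0.000147 = 88435 MJ

88435 MJ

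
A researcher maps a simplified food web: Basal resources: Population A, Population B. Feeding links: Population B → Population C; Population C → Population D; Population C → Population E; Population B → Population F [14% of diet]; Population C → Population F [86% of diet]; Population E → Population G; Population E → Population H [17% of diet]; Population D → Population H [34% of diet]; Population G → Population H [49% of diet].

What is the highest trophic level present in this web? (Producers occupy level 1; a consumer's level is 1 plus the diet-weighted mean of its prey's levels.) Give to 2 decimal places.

4.49

Population C: 1 + 1 = 2
Population D: 1 + 2 = 3
Population E: 1 + 2 = 3
Population F: 1 + (0.14×1 + 0.86×2) = 2.86
Population G: 1 + 3 = 4
Population H: 1 + (0.17×3 + 0.34×3 + 0.49×4) = 4.49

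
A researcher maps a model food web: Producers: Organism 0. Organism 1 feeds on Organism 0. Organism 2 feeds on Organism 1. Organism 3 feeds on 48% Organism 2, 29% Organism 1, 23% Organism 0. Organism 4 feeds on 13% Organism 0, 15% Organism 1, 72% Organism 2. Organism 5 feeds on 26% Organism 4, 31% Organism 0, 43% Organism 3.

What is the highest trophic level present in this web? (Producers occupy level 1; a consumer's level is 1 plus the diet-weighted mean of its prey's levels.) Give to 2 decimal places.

3.64

Organism 1: 1 + 1 = 2
Organism 2: 1 + 2 = 3
Organism 3: 1 + (0.48×3 + 0.29×2 + 0.23×1) = 3.25
Organism 4: 1 + (0.13×1 + 0.15×2 + 0.72×3) = 3.59
Organism 5: 1 + (0.26×3.59 + 0.31×1 + 0.43×3.25) = 3.6409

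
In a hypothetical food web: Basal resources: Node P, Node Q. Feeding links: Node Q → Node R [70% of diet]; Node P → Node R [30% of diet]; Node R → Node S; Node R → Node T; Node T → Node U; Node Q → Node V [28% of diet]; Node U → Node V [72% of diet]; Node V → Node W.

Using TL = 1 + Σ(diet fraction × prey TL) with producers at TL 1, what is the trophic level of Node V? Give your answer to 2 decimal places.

4.16

Node R: 1 + (0.7×1 + 0.3×1) = 2
Node S: 1 + 2 = 3
Node T: 1 + 2 = 3
Node U: 1 + 3 = 4
Node V: 1 + (0.28×1 + 0.72×4) = 4.16
Node W: 1 + 4.16 = 5.16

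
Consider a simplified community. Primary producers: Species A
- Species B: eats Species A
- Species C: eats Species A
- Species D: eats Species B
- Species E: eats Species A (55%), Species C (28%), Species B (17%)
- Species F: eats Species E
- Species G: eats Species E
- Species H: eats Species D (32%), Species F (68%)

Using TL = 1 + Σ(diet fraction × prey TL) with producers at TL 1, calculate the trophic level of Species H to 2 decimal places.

4.31

Species B: 1 + 1 = 2
Species C: 1 + 1 = 2
Species D: 1 + 2 = 3
Species E: 1 + (0.55×1 + 0.28×2 + 0.17×2) = 2.45
Species F: 1 + 2.45 = 3.45
Species G: 1 + 2.45 = 3.45
Species H: 1 + (0.32×3 + 0.68×3.45) = 4.306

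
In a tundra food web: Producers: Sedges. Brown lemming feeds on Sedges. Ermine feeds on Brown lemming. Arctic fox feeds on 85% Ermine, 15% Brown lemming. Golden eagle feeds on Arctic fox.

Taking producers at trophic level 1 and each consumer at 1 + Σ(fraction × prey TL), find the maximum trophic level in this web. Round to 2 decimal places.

Brown lemming: 1 + 1 = 2
Ermine: 1 + 2 = 3
Arctic fox: 1 + (0.85×3 + 0.15×2) = 3.85
Golden eagle: 1 + 3.85 = 4.85

4.85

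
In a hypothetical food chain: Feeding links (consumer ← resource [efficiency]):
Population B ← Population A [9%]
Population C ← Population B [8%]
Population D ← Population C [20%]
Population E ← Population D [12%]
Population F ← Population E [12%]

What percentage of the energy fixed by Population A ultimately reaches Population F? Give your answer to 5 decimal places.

Product of link efficiencies: 0.09 × 0.08 × 0.2 × 0.12 × 0.12 = 0.000020736
As a percentage: 0.000020736 × 100 = 0.00207%

0.00207%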